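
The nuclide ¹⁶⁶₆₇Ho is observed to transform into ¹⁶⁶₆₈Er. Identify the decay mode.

beta-minus decay

ΔA = 166 − 166 = 0; ΔZ = 68 − 67 = +1.
A is unchanged and Z rises by 1 — a neutron has become a proton (β⁻ decay).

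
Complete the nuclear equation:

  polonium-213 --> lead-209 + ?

Conserve mass number: 213 = 209 + A, so A = 4.
Conserve atomic number: 84 = 82 + Z, so Z = 2.
A = 4 and Z = 2 is helium-4 — an alpha particle.

alpha particle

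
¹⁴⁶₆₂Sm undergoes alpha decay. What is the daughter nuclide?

Alpha decay: mass number changes by -4, atomic number by -2.
A: 146 − 4 = 142; Z: 62 − 2 = 60.
Z = 60 is neodymium, so the daughter is ¹⁴²₆₀Nd.

Nd-142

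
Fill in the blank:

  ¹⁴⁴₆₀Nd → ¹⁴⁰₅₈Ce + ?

Conserve mass number: 144 = 140 + A, so A = 4.
Conserve atomic number: 60 = 58 + Z, so Z = 2.
A = 4 and Z = 2 is ⁴₂He — an alpha particle.

alpha particle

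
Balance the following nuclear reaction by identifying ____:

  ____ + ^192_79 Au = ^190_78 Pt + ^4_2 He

Conserve mass number: A + 192 = 190 + 4, so A = 2.
Conserve atomic number: Z + 79 = 78 + 2, so Z = 1.
A = 2 and Z = 1 is ^2_1 H — a deuteron.

deuteron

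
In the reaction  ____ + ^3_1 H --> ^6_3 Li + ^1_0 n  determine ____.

alpha particle

Conserve mass number: A + 3 = 6 + 1, so A = 4.
Conserve atomic number: Z + 1 = 3 + 0, so Z = 2.
A = 4 and Z = 2 is ^4_2 He — an alpha particle.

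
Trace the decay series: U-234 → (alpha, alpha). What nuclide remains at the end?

Ra-226

Start: (A, Z) = (234, 92).
After α: (230, 90).
After α: (226, 88).
Z = 88 is radium.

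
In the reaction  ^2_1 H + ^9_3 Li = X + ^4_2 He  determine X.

Conserve mass number: 2 + 9 = A + 4, so A = 7.
Conserve atomic number: 1 + 3 = Z + 2, so Z = 2.
Z = 2 is helium, so the species is ^7_2 He.

He-7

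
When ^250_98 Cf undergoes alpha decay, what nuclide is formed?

Cm-246

Alpha decay: mass number changes by -4, atomic number by -2.
A: 250 − 4 = 246; Z: 98 − 2 = 96.
Z = 96 is curium, so the daughter is ^246_96 Cm.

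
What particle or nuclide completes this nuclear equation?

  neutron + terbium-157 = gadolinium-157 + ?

proton

Conserve mass number: 1 + 157 = 157 + A, so A = 1.
Conserve atomic number: 0 + 65 = 64 + Z, so Z = 1.
A = 1 and Z = 1 is hydrogen-1 — a proton.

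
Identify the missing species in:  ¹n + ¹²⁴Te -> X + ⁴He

Conserve mass number: 1 + 124 = A + 4, so A = 121.
Conserve atomic number: 0 + 52 = Z + 2, so Z = 50.
Z = 50 is tin, so the species is ¹²¹Sn.

Sn-121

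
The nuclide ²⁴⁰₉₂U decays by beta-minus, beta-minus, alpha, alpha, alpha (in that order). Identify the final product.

Start: (A, Z) = (240, 92).
After β⁻: (240, 93).
After β⁻: (240, 94).
After α: (236, 92).
After α: (232, 90).
After α: (228, 88).
Z = 88 is radium.

Ra-228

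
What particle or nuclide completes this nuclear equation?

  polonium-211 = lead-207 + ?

Conserve mass number: 211 = 207 + A, so A = 4.
Conserve atomic number: 84 = 82 + Z, so Z = 2.
A = 4 and Z = 2 is helium-4 — an alpha particle.

alpha particle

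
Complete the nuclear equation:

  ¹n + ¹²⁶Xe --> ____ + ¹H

I-126

Conserve mass number: 1 + 126 = A + 1, so A = 126.
Conserve atomic number: 0 + 54 = Z + 1, so Z = 53.
Z = 53 is iodine, so the species is ¹²⁶I.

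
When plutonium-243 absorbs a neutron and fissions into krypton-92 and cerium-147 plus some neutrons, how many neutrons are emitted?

5

Conserve mass number: 244 = 92 + 147 + k, so k = 244 − 239 = 5.
Check atomic number: 94 = 36 + 58 + 0 = 94. ✓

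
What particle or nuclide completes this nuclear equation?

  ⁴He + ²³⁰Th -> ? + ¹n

U-233

Conserve mass number: 4 + 230 = A + 1, so A = 233.
Conserve atomic number: 2 + 90 = Z + 0, so Z = 92.
Z = 92 is uranium, so the species is ²³³U.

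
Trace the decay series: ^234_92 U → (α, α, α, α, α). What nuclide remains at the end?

Pb-214

Start: (A, Z) = (234, 92).
After α: (230, 90).
After α: (226, 88).
After α: (222, 86).
After α: (218, 84).
After α: (214, 82).
Z = 82 is lead.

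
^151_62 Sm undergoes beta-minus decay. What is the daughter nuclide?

Beta-minus decay: mass number changes by +0, atomic number by +1.
A: 151 = 151; Z: 62 + 1 = 63.
Z = 63 is europium, so the daughter is ^151_63 Eu.

Eu-151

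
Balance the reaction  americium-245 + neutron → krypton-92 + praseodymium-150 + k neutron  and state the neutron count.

Conserve mass number: 246 = 92 + 150 + k, so k = 246 − 242 = 4.
Check atomic number: 95 = 36 + 59 + 0 = 95. ✓

4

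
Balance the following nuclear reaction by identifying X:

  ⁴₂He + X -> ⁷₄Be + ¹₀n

alpha particle

Conserve mass number: 4 + A = 7 + 1, so A = 4.
Conserve atomic number: 2 + Z = 4 + 0, so Z = 2.
A = 4 and Z = 2 is ⁴₂He — an alpha particle.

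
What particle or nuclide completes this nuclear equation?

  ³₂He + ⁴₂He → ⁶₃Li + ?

proton

Conserve mass number: 3 + 4 = 6 + A, so A = 1.
Conserve atomic number: 2 + 2 = 3 + Z, so Z = 1.
A = 1 and Z = 1 is ¹₁H — a proton.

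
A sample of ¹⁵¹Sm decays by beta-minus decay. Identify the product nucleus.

Eu-151

Beta-minus decay: mass number changes by +0, atomic number by +1.
A: 151 = 151; Z: 62 + 1 = 63.
Z = 63 is europium, so the daughter is ¹⁵¹Eu.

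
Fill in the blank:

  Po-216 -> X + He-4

Conserve mass number: 216 = A + 4, so A = 212.
Conserve atomic number: 84 = Z + 2, so Z = 82.
Z = 82 is lead, so the species is Pb-212.

Pb-212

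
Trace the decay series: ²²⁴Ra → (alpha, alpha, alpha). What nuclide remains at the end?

Pb-212

Start: (A, Z) = (224, 88).
After α: (220, 86).
After α: (216, 84).
After α: (212, 82).
Z = 82 is lead.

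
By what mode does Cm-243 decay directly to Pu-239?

ΔA = 239 − 243 = -4; ΔZ = 94 − 96 = -2.
A drops by 4 and Z drops by 2 — the signature of alpha emission.

alpha decay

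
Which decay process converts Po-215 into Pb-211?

alpha decay

ΔA = 211 − 215 = -4; ΔZ = 82 − 84 = -2.
A drops by 4 and Z drops by 2 — the signature of alpha emission.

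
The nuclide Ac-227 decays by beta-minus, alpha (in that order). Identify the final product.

Start: (A, Z) = (227, 89).
After β⁻: (227, 90).
After α: (223, 88).
Z = 88 is radium.

Ra-223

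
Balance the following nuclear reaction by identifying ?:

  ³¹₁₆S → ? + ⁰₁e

Conserve mass number: 31 = A + 0, so A = 31.
Conserve atomic number: 16 = Z + 1, so Z = 15.
Z = 15 is phosphorus, so the species is ³¹₁₅P.

P-31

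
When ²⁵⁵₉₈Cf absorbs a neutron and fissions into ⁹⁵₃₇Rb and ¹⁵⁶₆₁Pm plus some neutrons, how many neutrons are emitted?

Conserve mass number: 256 = 95 + 156 + k, so k = 256 − 251 = 5.
Check atomic number: 98 = 37 + 61 + 0 = 98. ✓

5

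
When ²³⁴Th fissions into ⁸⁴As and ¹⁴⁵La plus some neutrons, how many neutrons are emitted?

5

Conserve mass number: 234 = 84 + 145 + k, so k = 234 − 229 = 5.
Check atomic number: 90 = 33 + 57 + 0 = 90. ✓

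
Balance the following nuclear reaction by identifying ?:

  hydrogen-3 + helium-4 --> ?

Li-7

Conserve mass number: 3 + 4 = A, so A = 7.
Conserve atomic number: 1 + 2 = Z, so Z = 3.
Z = 3 is lithium, so the species is lithium-7.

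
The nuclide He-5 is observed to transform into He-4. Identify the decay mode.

ΔA = 4 − 5 = -1; ΔZ = 2 − 2 = +0.
A drops by 1 with Z unchanged — a neutron was emitted.

neutron emission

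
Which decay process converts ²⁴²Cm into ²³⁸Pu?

alpha decay

ΔA = 238 − 242 = -4; ΔZ = 94 − 96 = -2.
A drops by 4 and Z drops by 2 — the signature of alpha emission.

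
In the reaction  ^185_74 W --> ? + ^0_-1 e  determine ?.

Conserve mass number: 185 = A + 0, so A = 185.
Conserve atomic number: 74 = Z − 1, so Z = 75.
Z = 75 is rhenium, so the species is ^185_75 Re.

Re-185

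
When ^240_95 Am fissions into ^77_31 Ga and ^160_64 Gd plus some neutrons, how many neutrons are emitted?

3

Conserve mass number: 240 = 77 + 160 + k, so k = 240 − 237 = 3.
Check atomic number: 95 = 31 + 64 + 0 = 95. ✓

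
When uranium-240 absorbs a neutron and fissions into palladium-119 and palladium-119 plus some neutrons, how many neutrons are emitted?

Conserve mass number: 241 = 119 + 119 + k, so k = 241 − 238 = 3.
Check atomic number: 92 = 46 + 46 + 0 = 92. ✓

3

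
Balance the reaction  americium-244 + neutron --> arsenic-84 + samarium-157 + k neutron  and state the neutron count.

Conserve mass number: 245 = 84 + 157 + k, so k = 245 − 241 = 4.
Check atomic number: 95 = 33 + 62 + 0 = 95. ✓

4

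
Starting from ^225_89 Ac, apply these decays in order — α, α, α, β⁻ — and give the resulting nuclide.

Po-213

Start: (A, Z) = (225, 89).
After α: (221, 87).
After α: (217, 85).
After α: (213, 83).
After β⁻: (213, 84).
Z = 84 is polonium.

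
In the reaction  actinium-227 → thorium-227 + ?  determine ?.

Conserve mass number: 227 = 227 + A, so A = 0.
Conserve atomic number: 89 = 90 + Z, so Z = -1.
A = 0 and Z = -1 is e⁻ — a beta-minus particle.

beta-minus particle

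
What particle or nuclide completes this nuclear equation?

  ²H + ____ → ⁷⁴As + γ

Conserve mass number: 2 + A = 74 + 0, so A = 72.
Conserve atomic number: 1 + Z = 33 + 0, so Z = 32.
Z = 32 is germanium, so the species is ⁷²Ge.

Ge-72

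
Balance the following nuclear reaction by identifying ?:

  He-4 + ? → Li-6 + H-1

Conserve mass number: 4 + A = 6 + 1, so A = 3.
Conserve atomic number: 2 + Z = 3 + 1, so Z = 2.
Z = 2 is helium, so the species is He-3.

He-3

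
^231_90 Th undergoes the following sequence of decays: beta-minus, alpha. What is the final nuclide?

Start: (A, Z) = (231, 90).
After β⁻: (231, 91).
After α: (227, 89).
Z = 89 is actinium.

Ac-227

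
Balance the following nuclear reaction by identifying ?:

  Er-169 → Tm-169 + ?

Conserve mass number: 169 = 169 + A, so A = 0.
Conserve atomic number: 68 = 69 + Z, so Z = -1.
A = 0 and Z = -1 is e⁻ — a beta-minus particle.

beta-minus particle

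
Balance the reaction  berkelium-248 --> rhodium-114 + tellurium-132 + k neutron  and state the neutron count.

Conserve mass number: 248 = 114 + 132 + k, so k = 248 − 246 = 2.
Check atomic number: 97 = 45 + 52 + 0 = 97. ✓

2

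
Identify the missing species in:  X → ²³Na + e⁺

Mg-23

Conserve mass number: A = 23 + 0, so A = 23.
Conserve atomic number: Z = 11 + 1, so Z = 12.
Z = 12 is magnesium, so the species is ²³Mg.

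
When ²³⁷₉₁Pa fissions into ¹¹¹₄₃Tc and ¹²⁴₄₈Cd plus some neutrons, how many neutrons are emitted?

2

Conserve mass number: 237 = 111 + 124 + k, so k = 237 − 235 = 2.
Check atomic number: 91 = 43 + 48 + 0 = 91. ✓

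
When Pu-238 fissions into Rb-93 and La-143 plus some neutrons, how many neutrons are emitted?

2

Conserve mass number: 238 = 93 + 143 + k, so k = 238 − 236 = 2.
Check atomic number: 94 = 37 + 57 + 0 = 94. ✓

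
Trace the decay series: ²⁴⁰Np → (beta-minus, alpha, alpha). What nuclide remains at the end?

Start: (A, Z) = (240, 93).
After β⁻: (240, 94).
After α: (236, 92).
After α: (232, 90).
Z = 90 is thorium.

Th-232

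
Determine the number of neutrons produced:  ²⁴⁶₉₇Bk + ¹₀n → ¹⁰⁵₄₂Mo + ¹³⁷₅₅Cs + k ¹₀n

5

Conserve mass number: 247 = 105 + 137 + k, so k = 247 − 242 = 5.
Check atomic number: 97 = 42 + 55 + 0 = 97. ✓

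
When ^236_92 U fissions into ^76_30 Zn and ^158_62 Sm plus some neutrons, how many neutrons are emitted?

Conserve mass number: 236 = 76 + 158 + k, so k = 236 − 234 = 2.
Check atomic number: 92 = 30 + 62 + 0 = 92. ✓

2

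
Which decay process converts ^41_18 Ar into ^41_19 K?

beta-minus decay

ΔA = 41 − 41 = 0; ΔZ = 19 − 18 = +1.
A is unchanged and Z rises by 1 — a neutron has become a proton (β⁻ decay).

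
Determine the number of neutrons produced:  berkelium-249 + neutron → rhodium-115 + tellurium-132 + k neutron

Conserve mass number: 250 = 115 + 132 + k, so k = 250 − 247 = 3.
Check atomic number: 97 = 45 + 52 + 0 = 97. ✓

3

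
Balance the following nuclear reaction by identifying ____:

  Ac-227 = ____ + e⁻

Th-227

Conserve mass number: 227 = A + 0, so A = 227.
Conserve atomic number: 89 = Z − 1, so Z = 90.
Z = 90 is thorium, so the species is Th-227.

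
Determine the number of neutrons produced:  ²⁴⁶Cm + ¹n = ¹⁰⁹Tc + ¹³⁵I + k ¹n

3

Conserve mass number: 247 = 109 + 135 + k, so k = 247 − 244 = 3.
Check atomic number: 96 = 43 + 53 + 0 = 96. ✓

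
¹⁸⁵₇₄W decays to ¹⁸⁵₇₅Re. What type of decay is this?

beta-minus decay

ΔA = 185 − 185 = 0; ΔZ = 75 − 74 = +1.
A is unchanged and Z rises by 1 — a neutron has become a proton (β⁻ decay).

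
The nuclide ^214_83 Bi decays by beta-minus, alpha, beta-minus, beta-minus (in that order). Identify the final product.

Start: (A, Z) = (214, 83).
After β⁻: (214, 84).
After α: (210, 82).
After β⁻: (210, 83).
After β⁻: (210, 84).
Z = 84 is polonium.

Po-210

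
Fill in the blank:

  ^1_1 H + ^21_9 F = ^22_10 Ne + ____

Conserve mass number: 1 + 21 = 22 + A, so A = 0.
Conserve atomic number: 1 + 9 = 10 + Z, so Z = 0.
A = 0 and Z = 0 is ^0_0 γ — a gamma ray.

gamma ray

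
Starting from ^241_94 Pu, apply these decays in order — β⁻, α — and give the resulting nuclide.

Start: (A, Z) = (241, 94).
After β⁻: (241, 95).
After α: (237, 93).
Z = 93 is neptunium.

Np-237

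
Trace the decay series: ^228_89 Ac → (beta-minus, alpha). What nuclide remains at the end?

Ra-224

Start: (A, Z) = (228, 89).
After β⁻: (228, 90).
After α: (224, 88).
Z = 88 is radium.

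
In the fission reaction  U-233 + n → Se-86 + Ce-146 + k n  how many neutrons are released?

2

Conserve mass number: 234 = 86 + 146 + k, so k = 234 − 232 = 2.
Check atomic number: 92 = 34 + 58 + 0 = 92. ✓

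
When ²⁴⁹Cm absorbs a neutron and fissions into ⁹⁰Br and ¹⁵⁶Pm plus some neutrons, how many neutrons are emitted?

Conserve mass number: 250 = 90 + 156 + k, so k = 250 − 246 = 4.
Check atomic number: 96 = 35 + 61 + 0 = 96. ✓

4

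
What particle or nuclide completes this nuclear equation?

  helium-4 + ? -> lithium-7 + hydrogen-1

alpha particle

Conserve mass number: 4 + A = 7 + 1, so A = 4.
Conserve atomic number: 2 + Z = 3 + 1, so Z = 2.
A = 4 and Z = 2 is helium-4 — an alpha particle.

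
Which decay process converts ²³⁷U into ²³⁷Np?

beta-minus decay

ΔA = 237 − 237 = 0; ΔZ = 93 − 92 = +1.
A is unchanged and Z rises by 1 — a neutron has become a proton (β⁻ decay).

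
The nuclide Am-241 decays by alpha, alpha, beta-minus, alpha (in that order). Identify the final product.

Start: (A, Z) = (241, 95).
After α: (237, 93).
After α: (233, 91).
After β⁻: (233, 92).
After α: (229, 90).
Z = 90 is thorium.

Th-229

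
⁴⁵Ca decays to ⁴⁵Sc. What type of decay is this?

beta-minus decay

ΔA = 45 − 45 = 0; ΔZ = 21 − 20 = +1.
A is unchanged and Z rises by 1 — a neutron has become a proton (β⁻ decay).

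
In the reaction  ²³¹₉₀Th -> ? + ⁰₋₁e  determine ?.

Conserve mass number: 231 = A + 0, so A = 231.
Conserve atomic number: 90 = Z − 1, so Z = 91.
Z = 91 is protactinium, so the species is ²³¹₉₁Pa.

Pa-231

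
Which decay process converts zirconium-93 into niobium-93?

beta-minus decay

ΔA = 93 − 93 = 0; ΔZ = 41 − 40 = +1.
A is unchanged and Z rises by 1 — a neutron has become a proton (β⁻ decay).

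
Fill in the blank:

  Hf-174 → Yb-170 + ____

alpha particle

Conserve mass number: 174 = 170 + A, so A = 4.
Conserve atomic number: 72 = 70 + Z, so Z = 2.
A = 4 and Z = 2 is He-4 — an alpha particle.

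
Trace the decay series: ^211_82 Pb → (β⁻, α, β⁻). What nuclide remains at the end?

Pb-207

Start: (A, Z) = (211, 82).
After β⁻: (211, 83).
After α: (207, 81).
After β⁻: (207, 82).
Z = 82 is lead.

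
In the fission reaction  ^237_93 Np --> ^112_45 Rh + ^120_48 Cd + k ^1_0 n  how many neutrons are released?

Conserve mass number: 237 = 112 + 120 + k, so k = 237 − 232 = 5.
Check atomic number: 93 = 45 + 48 + 0 = 93. ✓

5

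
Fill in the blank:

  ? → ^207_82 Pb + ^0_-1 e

Conserve mass number: A = 207 + 0, so A = 207.
Conserve atomic number: Z = 82 − 1, so Z = 81.
Z = 81 is thallium, so the species is ^207_81 Tl.

Tl-207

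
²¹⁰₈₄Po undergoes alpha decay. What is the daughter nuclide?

Pb-206

Alpha decay: mass number changes by -4, atomic number by -2.
A: 210 − 4 = 206; Z: 84 − 2 = 82.
Z = 82 is lead, so the daughter is ²⁰⁶₈₂Pb.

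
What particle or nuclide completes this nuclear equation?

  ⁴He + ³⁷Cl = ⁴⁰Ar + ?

Conserve mass number: 4 + 37 = 40 + A, so A = 1.
Conserve atomic number: 2 + 17 = 18 + Z, so Z = 1.
A = 1 and Z = 1 is ¹H — a proton.

proton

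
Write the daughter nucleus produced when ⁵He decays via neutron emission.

Neutron emission: mass number changes by -1, atomic number by +0.
A: 5 − 1 = 4; Z: 2 = 2.
Z = 2 is helium, so the daughter is ⁴He.

He-4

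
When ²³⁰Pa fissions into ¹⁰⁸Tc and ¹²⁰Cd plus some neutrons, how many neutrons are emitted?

2

Conserve mass number: 230 = 108 + 120 + k, so k = 230 − 228 = 2.
Check atomic number: 91 = 43 + 48 + 0 = 91. ✓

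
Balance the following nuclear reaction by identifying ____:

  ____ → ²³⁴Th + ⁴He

Conserve mass number: A = 234 + 4, so A = 238.
Conserve atomic number: Z = 90 + 2, so Z = 92.
Z = 92 is uranium, so the species is ²³⁸U.

U-238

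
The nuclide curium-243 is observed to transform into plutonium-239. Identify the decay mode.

ΔA = 239 − 243 = -4; ΔZ = 94 − 96 = -2.
A drops by 4 and Z drops by 2 — the signature of alpha emission.

alpha decay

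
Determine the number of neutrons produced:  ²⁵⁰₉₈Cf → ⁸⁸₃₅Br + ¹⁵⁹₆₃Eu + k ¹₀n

Conserve mass number: 250 = 88 + 159 + k, so k = 250 − 247 = 3.
Check atomic number: 98 = 35 + 63 + 0 = 98. ✓

3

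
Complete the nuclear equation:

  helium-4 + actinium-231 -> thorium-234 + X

proton

Conserve mass number: 4 + 231 = 234 + A, so A = 1.
Conserve atomic number: 2 + 89 = 90 + Z, so Z = 1.
A = 1 and Z = 1 is hydrogen-1 — a proton.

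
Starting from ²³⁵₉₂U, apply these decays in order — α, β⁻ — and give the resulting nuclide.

Pa-231

Start: (A, Z) = (235, 92).
After α: (231, 90).
After β⁻: (231, 91).
Z = 91 is protactinium.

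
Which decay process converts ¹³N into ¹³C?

ΔA = 13 − 13 = 0; ΔZ = 6 − 7 = -1.
A is unchanged and Z drops by 1 — a proton has become a neutron (β⁺ emission or electron capture).

beta-plus decay or electron capture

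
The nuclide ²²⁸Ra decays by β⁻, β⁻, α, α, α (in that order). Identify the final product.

Start: (A, Z) = (228, 88).
After β⁻: (228, 89).
After β⁻: (228, 90).
After α: (224, 88).
After α: (220, 86).
After α: (216, 84).
Z = 84 is polonium.

Po-216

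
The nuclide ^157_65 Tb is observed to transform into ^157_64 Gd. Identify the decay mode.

ΔA = 157 − 157 = 0; ΔZ = 64 − 65 = -1.
A is unchanged and Z drops by 1 — a proton has become a neutron (β⁺ emission or electron capture).

beta-plus decay or electron capture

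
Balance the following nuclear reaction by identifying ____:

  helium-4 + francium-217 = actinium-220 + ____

neutron

Conserve mass number: 4 + 217 = 220 + A, so A = 1.
Conserve atomic number: 2 + 87 = 89 + Z, so Z = 0.
A = 1 and Z = 0 is neutron — a neutron.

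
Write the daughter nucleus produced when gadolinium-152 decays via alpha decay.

Alpha decay: mass number changes by -4, atomic number by -2.
A: 152 − 4 = 148; Z: 64 − 2 = 62.
Z = 62 is samarium, so the daughter is samarium-148.

Sm-148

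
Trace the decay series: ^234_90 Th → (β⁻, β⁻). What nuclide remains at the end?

U-234

Start: (A, Z) = (234, 90).
After β⁻: (234, 91).
After β⁻: (234, 92).
Z = 92 is uranium.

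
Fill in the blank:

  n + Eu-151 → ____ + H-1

Sm-151

Conserve mass number: 1 + 151 = A + 1, so A = 151.
Conserve atomic number: 0 + 63 = Z + 1, so Z = 62.
Z = 62 is samarium, so the species is Sm-151.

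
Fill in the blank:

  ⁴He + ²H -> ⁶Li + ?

gamma ray

Conserve mass number: 4 + 2 = 6 + A, so A = 0.
Conserve atomic number: 2 + 1 = 3 + Z, so Z = 0.
A = 0 and Z = 0 is γ — a gamma ray.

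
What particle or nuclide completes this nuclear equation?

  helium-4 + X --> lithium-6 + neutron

Conserve mass number: 4 + A = 6 + 1, so A = 3.
Conserve atomic number: 2 + Z = 3 + 0, so Z = 1.
A = 3 and Z = 1 is hydrogen-3 — a triton.

triton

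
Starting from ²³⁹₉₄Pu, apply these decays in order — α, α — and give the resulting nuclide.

Th-231

Start: (A, Z) = (239, 94).
After α: (235, 92).
After α: (231, 90).
Z = 90 is thorium.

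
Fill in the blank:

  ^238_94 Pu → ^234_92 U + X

alpha particle

Conserve mass number: 238 = 234 + A, so A = 4.
Conserve atomic number: 94 = 92 + Z, so Z = 2.
A = 4 and Z = 2 is ^4_2 He — an alpha particle.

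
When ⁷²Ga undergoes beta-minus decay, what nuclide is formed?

Beta-minus decay: mass number changes by +0, atomic number by +1.
A: 72 = 72; Z: 31 + 1 = 32.
Z = 32 is germanium, so the daughter is ⁷²Ge.

Ge-72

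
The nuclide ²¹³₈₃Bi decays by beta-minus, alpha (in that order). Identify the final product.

Pb-209

Start: (A, Z) = (213, 83).
After β⁻: (213, 84).
After α: (209, 82).
Z = 82 is lead.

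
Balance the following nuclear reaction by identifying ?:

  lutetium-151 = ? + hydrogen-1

Conserve mass number: 151 = A + 1, so A = 150.
Conserve atomic number: 71 = Z + 1, so Z = 70.
Z = 70 is ytterbium, so the species is ytterbium-150.

Yb-150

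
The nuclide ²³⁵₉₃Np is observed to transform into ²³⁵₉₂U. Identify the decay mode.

ΔA = 235 − 235 = 0; ΔZ = 92 − 93 = -1.
A is unchanged and Z drops by 1 — a proton has become a neutron (β⁺ emission or electron capture).

beta-plus decay or electron capture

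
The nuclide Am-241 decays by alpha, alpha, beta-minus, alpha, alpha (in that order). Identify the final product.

Ra-225

Start: (A, Z) = (241, 95).
After α: (237, 93).
After α: (233, 91).
After β⁻: (233, 92).
After α: (229, 90).
After α: (225, 88).
Z = 88 is radium.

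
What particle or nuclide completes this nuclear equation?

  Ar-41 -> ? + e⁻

K-41

Conserve mass number: 41 = A + 0, so A = 41.
Conserve atomic number: 18 = Z − 1, so Z = 19.
Z = 19 is potassium, so the species is K-41.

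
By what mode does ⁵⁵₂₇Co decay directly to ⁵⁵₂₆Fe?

ΔA = 55 − 55 = 0; ΔZ = 26 − 27 = -1.
A is unchanged and Z drops by 1 — a proton has become a neutron (β⁺ emission or electron capture).

beta-plus decay or electron capture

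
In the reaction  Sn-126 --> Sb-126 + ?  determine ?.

Conserve mass number: 126 = 126 + A, so A = 0.
Conserve atomic number: 50 = 51 + Z, so Z = -1.
A = 0 and Z = -1 is e⁻ — a beta-minus particle.

beta-minus particle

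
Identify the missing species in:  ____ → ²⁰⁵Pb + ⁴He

Po-209

Conserve mass number: A = 205 + 4, so A = 209.
Conserve atomic number: Z = 82 + 2, so Z = 84.
Z = 84 is polonium, so the species is ²⁰⁹Po.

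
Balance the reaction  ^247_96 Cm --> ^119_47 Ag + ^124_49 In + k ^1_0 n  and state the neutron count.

4

Conserve mass number: 247 = 119 + 124 + k, so k = 247 − 243 = 4.
Check atomic number: 96 = 47 + 49 + 0 = 96. ✓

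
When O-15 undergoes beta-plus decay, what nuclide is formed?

Beta-plus decay: mass number changes by +0, atomic number by -1.
A: 15 = 15; Z: 8 − 1 = 7.
Z = 7 is nitrogen, so the daughter is N-15.

N-15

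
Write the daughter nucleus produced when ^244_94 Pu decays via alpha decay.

U-240

Alpha decay: mass number changes by -4, atomic number by -2.
A: 244 − 4 = 240; Z: 94 − 2 = 92.
Z = 92 is uranium, so the daughter is ^240_92 U.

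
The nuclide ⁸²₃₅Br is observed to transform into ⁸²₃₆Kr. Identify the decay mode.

beta-minus decay

ΔA = 82 − 82 = 0; ΔZ = 36 − 35 = +1.
A is unchanged and Z rises by 1 — a neutron has become a proton (β⁻ decay).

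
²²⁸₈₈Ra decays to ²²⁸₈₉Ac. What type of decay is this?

ΔA = 228 − 228 = 0; ΔZ = 89 − 88 = +1.
A is unchanged and Z rises by 1 — a neutron has become a proton (β⁻ decay).

beta-minus decay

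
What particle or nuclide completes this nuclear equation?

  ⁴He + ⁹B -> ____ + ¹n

N-12

Conserve mass number: 4 + 9 = A + 1, so A = 12.
Conserve atomic number: 2 + 5 = Z + 0, so Z = 7.
Z = 7 is nitrogen, so the species is ¹²N.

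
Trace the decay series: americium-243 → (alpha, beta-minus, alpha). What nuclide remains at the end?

Start: (A, Z) = (243, 95).
After α: (239, 93).
After β⁻: (239, 94).
After α: (235, 92).
Z = 92 is uranium.

U-235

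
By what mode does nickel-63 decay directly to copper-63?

ΔA = 63 − 63 = 0; ΔZ = 29 − 28 = +1.
A is unchanged and Z rises by 1 — a neutron has become a proton (β⁻ decay).

beta-minus decay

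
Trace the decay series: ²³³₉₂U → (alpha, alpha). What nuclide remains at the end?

Start: (A, Z) = (233, 92).
After α: (229, 90).
After α: (225, 88).
Z = 88 is radium.

Ra-225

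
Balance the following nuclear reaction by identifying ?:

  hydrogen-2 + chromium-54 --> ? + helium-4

Conserve mass number: 2 + 54 = A + 4, so A = 52.
Conserve atomic number: 1 + 24 = Z + 2, so Z = 23.
Z = 23 is vanadium, so the species is vanadium-52.

V-52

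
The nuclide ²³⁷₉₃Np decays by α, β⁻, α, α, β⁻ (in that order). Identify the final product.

Start: (A, Z) = (237, 93).
After α: (233, 91).
After β⁻: (233, 92).
After α: (229, 90).
After α: (225, 88).
After β⁻: (225, 89).
Z = 89 is actinium.

Ac-225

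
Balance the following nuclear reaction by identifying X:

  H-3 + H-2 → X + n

He-4

Conserve mass number: 3 + 2 = A + 1, so A = 4.
Conserve atomic number: 1 + 1 = Z + 0, so Z = 2.
A = 4 and Z = 2 is He-4 — an alpha particle.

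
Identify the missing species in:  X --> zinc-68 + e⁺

Conserve mass number: A = 68 + 0, so A = 68.
Conserve atomic number: Z = 30 + 1, so Z = 31.
Z = 31 is gallium, so the species is gallium-68.

Ga-68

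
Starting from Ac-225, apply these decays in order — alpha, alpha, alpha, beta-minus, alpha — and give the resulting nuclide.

Pb-209

Start: (A, Z) = (225, 89).
After α: (221, 87).
After α: (217, 85).
After α: (213, 83).
After β⁻: (213, 84).
After α: (209, 82).
Z = 82 is lead.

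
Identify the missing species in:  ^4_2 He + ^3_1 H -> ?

Li-7

Conserve mass number: 4 + 3 = A, so A = 7.
Conserve atomic number: 2 + 1 = Z, so Z = 3.
Z = 3 is lithium, so the species is ^7_3 Li.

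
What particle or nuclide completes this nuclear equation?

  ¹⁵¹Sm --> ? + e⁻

Eu-151

Conserve mass number: 151 = A + 0, so A = 151.
Conserve atomic number: 62 = Z − 1, so Z = 63.
Z = 63 is europium, so the species is ¹⁵¹Eu.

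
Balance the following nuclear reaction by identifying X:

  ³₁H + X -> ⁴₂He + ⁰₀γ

Conserve mass number: 3 + A = 4 + 0, so A = 1.
Conserve atomic number: 1 + Z = 2 + 0, so Z = 1.
A = 1 and Z = 1 is ¹₁H — a proton.

proton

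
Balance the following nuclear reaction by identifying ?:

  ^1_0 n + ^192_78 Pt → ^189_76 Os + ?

Conserve mass number: 1 + 192 = 189 + A, so A = 4.
Conserve atomic number: 0 + 78 = 76 + Z, so Z = 2.
A = 4 and Z = 2 is ^4_2 He — an alpha particle.

alpha particle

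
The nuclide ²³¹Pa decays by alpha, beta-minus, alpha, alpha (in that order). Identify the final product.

Rn-219

Start: (A, Z) = (231, 91).
After α: (227, 89).
After β⁻: (227, 90).
After α: (223, 88).
After α: (219, 86).
Z = 86 is radon.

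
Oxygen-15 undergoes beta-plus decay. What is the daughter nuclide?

N-15

Beta-plus decay: mass number changes by +0, atomic number by -1.
A: 15 = 15; Z: 8 − 1 = 7.
Z = 7 is nitrogen, so the daughter is nitrogen-15.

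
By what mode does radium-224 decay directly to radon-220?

alpha decay

ΔA = 220 − 224 = -4; ΔZ = 86 − 88 = -2.
A drops by 4 and Z drops by 2 — the signature of alpha emission.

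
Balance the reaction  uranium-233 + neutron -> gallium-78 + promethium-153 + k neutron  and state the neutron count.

Conserve mass number: 234 = 78 + 153 + k, so k = 234 − 231 = 3.
Check atomic number: 92 = 31 + 61 + 0 = 92. ✓

3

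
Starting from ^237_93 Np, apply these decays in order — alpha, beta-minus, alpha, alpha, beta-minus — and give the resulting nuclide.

Ac-225

Start: (A, Z) = (237, 93).
After α: (233, 91).
After β⁻: (233, 92).
After α: (229, 90).
After α: (225, 88).
After β⁻: (225, 89).
Z = 89 is actinium.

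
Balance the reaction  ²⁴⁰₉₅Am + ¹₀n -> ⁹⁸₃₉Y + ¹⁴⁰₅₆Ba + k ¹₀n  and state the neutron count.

Conserve mass number: 241 = 98 + 140 + k, so k = 241 − 238 = 3.
Check atomic number: 95 = 39 + 56 + 0 = 95. ✓

3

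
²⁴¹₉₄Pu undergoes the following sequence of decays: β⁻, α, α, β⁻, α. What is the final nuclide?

Th-229

Start: (A, Z) = (241, 94).
After β⁻: (241, 95).
After α: (237, 93).
After α: (233, 91).
After β⁻: (233, 92).
After α: (229, 90).
Z = 90 is thorium.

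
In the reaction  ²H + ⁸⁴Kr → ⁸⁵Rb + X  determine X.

neutron

Conserve mass number: 2 + 84 = 85 + A, so A = 1.
Conserve atomic number: 1 + 36 = 37 + Z, so Z = 0.
A = 1 and Z = 0 is ¹n — a neutron.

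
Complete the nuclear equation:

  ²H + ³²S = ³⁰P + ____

Conserve mass number: 2 + 32 = 30 + A, so A = 4.
Conserve atomic number: 1 + 16 = 15 + Z, so Z = 2.
A = 4 and Z = 2 is ⁴He — an alpha particle.

alpha particle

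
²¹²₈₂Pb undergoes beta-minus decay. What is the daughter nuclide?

Beta-minus decay: mass number changes by +0, atomic number by +1.
A: 212 = 212; Z: 82 + 1 = 83.
Z = 83 is bismuth, so the daughter is ²¹²₈₃Bi.

Bi-212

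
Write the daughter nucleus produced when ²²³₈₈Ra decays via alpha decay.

Rn-219

Alpha decay: mass number changes by -4, atomic number by -2.
A: 223 − 4 = 219; Z: 88 − 2 = 86.
Z = 86 is radon, so the daughter is ²¹⁹₈₆Rn.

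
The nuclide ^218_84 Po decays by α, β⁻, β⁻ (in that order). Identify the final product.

Start: (A, Z) = (218, 84).
After α: (214, 82).
After β⁻: (214, 83).
After β⁻: (214, 84).
Z = 84 is polonium.

Po-214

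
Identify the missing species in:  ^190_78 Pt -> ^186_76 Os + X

alpha particle

Conserve mass number: 190 = 186 + A, so A = 4.
Conserve atomic number: 78 = 76 + Z, so Z = 2.
A = 4 and Z = 2 is ^4_2 He — an alpha particle.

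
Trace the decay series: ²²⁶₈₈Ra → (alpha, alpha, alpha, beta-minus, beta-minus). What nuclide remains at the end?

Start: (A, Z) = (226, 88).
After α: (222, 86).
After α: (218, 84).
After α: (214, 82).
After β⁻: (214, 83).
After β⁻: (214, 84).
Z = 84 is polonium.

Po-214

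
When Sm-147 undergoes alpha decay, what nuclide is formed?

Alpha decay: mass number changes by -4, atomic number by -2.
A: 147 − 4 = 143; Z: 62 − 2 = 60.
Z = 60 is neodymium, so the daughter is Nd-143.

Nd-143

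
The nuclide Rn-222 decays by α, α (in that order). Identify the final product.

Pb-214

Start: (A, Z) = (222, 86).
After α: (218, 84).
After α: (214, 82).
Z = 82 is lead.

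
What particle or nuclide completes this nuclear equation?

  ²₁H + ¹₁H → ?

Conserve mass number: 2 + 1 = A, so A = 3.
Conserve atomic number: 1 + 1 = Z, so Z = 2.
Z = 2 is helium, so the species is ³₂He.

He-3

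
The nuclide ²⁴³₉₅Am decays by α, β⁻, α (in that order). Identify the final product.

Start: (A, Z) = (243, 95).
After α: (239, 93).
After β⁻: (239, 94).
After α: (235, 92).
Z = 92 is uranium.

U-235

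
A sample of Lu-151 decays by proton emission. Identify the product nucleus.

Proton emission: mass number changes by -1, atomic number by -1.
A: 151 − 1 = 150; Z: 71 − 1 = 70.
Z = 70 is ytterbium, so the daughter is Yb-150.

Yb-150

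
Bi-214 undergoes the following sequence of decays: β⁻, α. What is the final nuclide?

Start: (A, Z) = (214, 83).
After β⁻: (214, 84).
After α: (210, 82).
Z = 82 is lead.

Pb-210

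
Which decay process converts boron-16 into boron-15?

neutron emission

ΔA = 15 − 16 = -1; ΔZ = 5 − 5 = +0.
A drops by 1 with Z unchanged — a neutron was emitted.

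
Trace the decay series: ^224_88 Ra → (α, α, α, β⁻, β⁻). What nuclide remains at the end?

Start: (A, Z) = (224, 88).
After α: (220, 86).
After α: (216, 84).
After α: (212, 82).
After β⁻: (212, 83).
After β⁻: (212, 84).
Z = 84 is polonium.

Po-212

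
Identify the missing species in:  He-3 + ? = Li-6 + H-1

alpha particle

Conserve mass number: 3 + A = 6 + 1, so A = 4.
Conserve atomic number: 2 + Z = 3 + 1, so Z = 2.
A = 4 and Z = 2 is He-4 — an alpha particle.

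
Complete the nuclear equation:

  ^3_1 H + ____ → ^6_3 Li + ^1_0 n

alpha particle

Conserve mass number: 3 + A = 6 + 1, so A = 4.
Conserve atomic number: 1 + Z = 3 + 0, so Z = 2.
A = 4 and Z = 2 is ^4_2 He — an alpha particle.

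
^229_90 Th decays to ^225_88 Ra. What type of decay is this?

alpha decay

ΔA = 225 − 229 = -4; ΔZ = 88 − 90 = -2.
A drops by 4 and Z drops by 2 — the signature of alpha emission.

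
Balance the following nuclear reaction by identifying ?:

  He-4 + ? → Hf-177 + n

Conserve mass number: 4 + A = 177 + 1, so A = 174.
Conserve atomic number: 2 + Z = 72 + 0, so Z = 70.
Z = 70 is ytterbium, so the species is Yb-174.

Yb-174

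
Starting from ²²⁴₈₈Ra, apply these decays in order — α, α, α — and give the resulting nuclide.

Start: (A, Z) = (224, 88).
After α: (220, 86).
After α: (216, 84).
After α: (212, 82).
Z = 82 is lead.

Pb-212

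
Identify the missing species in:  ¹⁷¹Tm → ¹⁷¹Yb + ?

beta-minus particle

Conserve mass number: 171 = 171 + A, so A = 0.
Conserve atomic number: 69 = 70 + Z, so Z = -1.
A = 0 and Z = -1 is e⁻ — a beta-minus particle.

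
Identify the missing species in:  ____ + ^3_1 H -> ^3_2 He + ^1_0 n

Conserve mass number: A + 3 = 3 + 1, so A = 1.
Conserve atomic number: Z + 1 = 2 + 0, so Z = 1.
A = 1 and Z = 1 is ^1_1 H — a proton.

proton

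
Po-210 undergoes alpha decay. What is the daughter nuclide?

Pb-206

Alpha decay: mass number changes by -4, atomic number by -2.
A: 210 − 4 = 206; Z: 84 − 2 = 82.
Z = 82 is lead, so the daughter is Pb-206.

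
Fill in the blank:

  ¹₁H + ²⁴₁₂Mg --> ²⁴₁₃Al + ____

Conserve mass number: 1 + 24 = 24 + A, so A = 1.
Conserve atomic number: 1 + 12 = 13 + Z, so Z = 0.
A = 1 and Z = 0 is ¹₀n — a neutron.

neutron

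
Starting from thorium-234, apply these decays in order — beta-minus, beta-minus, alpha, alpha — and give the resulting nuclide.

Start: (A, Z) = (234, 90).
After β⁻: (234, 91).
After β⁻: (234, 92).
After α: (230, 90).
After α: (226, 88).
Z = 88 is radium.

Ra-226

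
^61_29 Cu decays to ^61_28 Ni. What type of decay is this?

ΔA = 61 − 61 = 0; ΔZ = 28 − 29 = -1.
A is unchanged and Z drops by 1 — a proton has become a neutron (β⁺ emission or electron capture).

beta-plus decay or electron capture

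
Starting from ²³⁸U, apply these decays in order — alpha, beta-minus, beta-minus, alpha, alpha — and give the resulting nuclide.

Ra-226

Start: (A, Z) = (238, 92).
After α: (234, 90).
After β⁻: (234, 91).
After β⁻: (234, 92).
After α: (230, 90).
After α: (226, 88).
Z = 88 is radium.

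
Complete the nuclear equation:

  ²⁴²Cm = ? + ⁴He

Pu-238

Conserve mass number: 242 = A + 4, so A = 238.
Conserve atomic number: 96 = Z + 2, so Z = 94.
Z = 94 is plutonium, so the species is ²³⁸Pu.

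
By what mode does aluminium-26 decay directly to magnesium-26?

ΔA = 26 − 26 = 0; ΔZ = 12 − 13 = -1.
A is unchanged and Z drops by 1 — a proton has become a neutron (β⁺ emission or electron capture).

beta-plus decay or electron capture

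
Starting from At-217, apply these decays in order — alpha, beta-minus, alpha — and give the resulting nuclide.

Start: (A, Z) = (217, 85).
After α: (213, 83).
After β⁻: (213, 84).
After α: (209, 82).
Z = 82 is lead.

Pb-209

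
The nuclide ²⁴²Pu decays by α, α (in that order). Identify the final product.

Th-234

Start: (A, Z) = (242, 94).
After α: (238, 92).
After α: (234, 90).
Z = 90 is thorium.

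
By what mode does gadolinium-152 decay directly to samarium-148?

ΔA = 148 − 152 = -4; ΔZ = 62 − 64 = -2.
A drops by 4 and Z drops by 2 — the signature of alpha emission.

alpha decay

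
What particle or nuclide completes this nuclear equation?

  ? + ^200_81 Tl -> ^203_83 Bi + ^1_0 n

Conserve mass number: A + 200 = 203 + 1, so A = 4.
Conserve atomic number: Z + 81 = 83 + 0, so Z = 2.
A = 4 and Z = 2 is ^4_2 He — an alpha particle.

alpha particle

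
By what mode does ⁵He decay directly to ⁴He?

neutron emission

ΔA = 4 − 5 = -1; ΔZ = 2 − 2 = +0.
A drops by 1 with Z unchanged — a neutron was emitted.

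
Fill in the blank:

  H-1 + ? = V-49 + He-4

Cr-52

Conserve mass number: 1 + A = 49 + 4, so A = 52.
Conserve atomic number: 1 + Z = 23 + 2, so Z = 24.
Z = 24 is chromium, so the species is Cr-52.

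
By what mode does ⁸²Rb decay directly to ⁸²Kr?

beta-plus decay or electron capture

ΔA = 82 − 82 = 0; ΔZ = 36 − 37 = -1.
A is unchanged and Z drops by 1 — a proton has become a neutron (β⁺ emission or electron capture).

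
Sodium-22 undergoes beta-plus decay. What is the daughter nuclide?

Beta-plus decay: mass number changes by +0, atomic number by -1.
A: 22 = 22; Z: 11 − 1 = 10.
Z = 10 is neon, so the daughter is neon-22.

Ne-22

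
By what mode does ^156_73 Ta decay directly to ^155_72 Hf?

proton emission

ΔA = 155 − 156 = -1; ΔZ = 72 − 73 = -1.
A drops by 1 and Z drops by 1 — a proton was emitted.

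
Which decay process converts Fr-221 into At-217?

alpha decay

ΔA = 217 − 221 = -4; ΔZ = 85 − 87 = -2.
A drops by 4 and Z drops by 2 — the signature of alpha emission.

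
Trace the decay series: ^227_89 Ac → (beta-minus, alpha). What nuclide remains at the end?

Start: (A, Z) = (227, 89).
After β⁻: (227, 90).
After α: (223, 88).
Z = 88 is radium.

Ra-223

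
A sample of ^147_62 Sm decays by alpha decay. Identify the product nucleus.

Alpha decay: mass number changes by -4, atomic number by -2.
A: 147 − 4 = 143; Z: 62 − 2 = 60.
Z = 60 is neodymium, so the daughter is ^143_60 Nd.

Nd-143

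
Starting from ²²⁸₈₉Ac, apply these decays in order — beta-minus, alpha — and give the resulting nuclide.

Ra-224

Start: (A, Z) = (228, 89).
After β⁻: (228, 90).
After α: (224, 88).
Z = 88 is radium.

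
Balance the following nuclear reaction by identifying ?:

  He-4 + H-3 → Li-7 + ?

gamma ray

Conserve mass number: 4 + 3 = 7 + A, so A = 0.
Conserve atomic number: 2 + 1 = 3 + Z, so Z = 0.
A = 0 and Z = 0 is γ — a gamma ray.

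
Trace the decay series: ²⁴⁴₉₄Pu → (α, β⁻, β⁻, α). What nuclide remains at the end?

Start: (A, Z) = (244, 94).
After α: (240, 92).
After β⁻: (240, 93).
After β⁻: (240, 94).
After α: (236, 92).
Z = 92 is uranium.

U-236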